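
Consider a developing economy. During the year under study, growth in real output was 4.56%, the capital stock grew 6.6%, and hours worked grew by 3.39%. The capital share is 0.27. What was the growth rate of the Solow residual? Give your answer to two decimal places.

0.30%

Labor's share = 1 − 0.27 = 0.73.
The capital stock: 0.27 × 6.6 = 1.782 pp.
Hours worked: 0.73 × 3.39 = 2.4747 pp.
TFP growth = 4.56 − 4.2567 = 0.3033%.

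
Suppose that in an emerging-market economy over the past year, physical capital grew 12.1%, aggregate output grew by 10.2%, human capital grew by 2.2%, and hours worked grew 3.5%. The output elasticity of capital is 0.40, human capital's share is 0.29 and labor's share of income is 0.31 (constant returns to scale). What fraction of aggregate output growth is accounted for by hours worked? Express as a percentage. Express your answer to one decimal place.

Hours worked accounted for 10.6% of growth.

Labor's share = 1 − 0.4 − 0.29 = 0.31.
Hours worked contributed 0.31 × 3.5 = 1.085 pp.
Share of growth = 1.085 / 10.2 × 100 = 10.637%.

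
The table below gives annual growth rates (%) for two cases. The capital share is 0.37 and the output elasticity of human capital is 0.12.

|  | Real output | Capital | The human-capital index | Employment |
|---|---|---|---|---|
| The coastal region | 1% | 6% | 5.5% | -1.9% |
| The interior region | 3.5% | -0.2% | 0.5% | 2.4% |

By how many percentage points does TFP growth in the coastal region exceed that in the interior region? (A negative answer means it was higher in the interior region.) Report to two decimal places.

Labor's share = 1 − 0.37 − 0.12 = 0.51.
The coastal region: TFP = 1 − 2.22 − 0.66 + 0.969 = -0.911%.
The interior region: TFP = 3.5 + 0.074 − 0.06 − 1.224 = 2.29%.
Difference = -0.911 − (2.29) = -3.201 pp.

-3.20 percentage points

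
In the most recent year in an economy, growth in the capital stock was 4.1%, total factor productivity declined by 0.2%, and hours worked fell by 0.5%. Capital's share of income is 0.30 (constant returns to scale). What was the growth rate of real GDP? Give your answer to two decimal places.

Labor's share = 1 − 0.3 = 0.7.
The capital stock: 0.3 × 4.1 = 1.23 pp.
Hours worked: 0.7 × (-0.5) = -0.35 pp.
Output growth = -0.2 + 0.88 = 0.68%.

0.68%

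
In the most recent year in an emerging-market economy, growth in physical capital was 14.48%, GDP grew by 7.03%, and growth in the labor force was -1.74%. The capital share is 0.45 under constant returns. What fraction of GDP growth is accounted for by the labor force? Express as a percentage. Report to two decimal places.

Labor's share = 1 − 0.45 = 0.55.
The labor force contributed 0.55 × (-1.74) = -0.957 pp.
Share of growth = -0.957 / 7.03 × 100 = -13.6131%.

-13.61%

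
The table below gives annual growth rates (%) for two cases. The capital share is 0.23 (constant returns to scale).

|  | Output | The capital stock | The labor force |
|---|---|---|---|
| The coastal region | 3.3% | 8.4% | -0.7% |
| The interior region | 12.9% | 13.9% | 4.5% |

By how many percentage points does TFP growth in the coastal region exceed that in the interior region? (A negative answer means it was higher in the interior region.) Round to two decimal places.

Labor's share = 1 − 0.23 = 0.77.
The coastal region: TFP = 3.3 − 1.932 + 0.539 = 1.907%.
The interior region: TFP = 12.9 − 3.197 − 3.465 = 6.238%.
Difference = 1.907 − (6.238) = -4.331 pp.

-4.33 percentage points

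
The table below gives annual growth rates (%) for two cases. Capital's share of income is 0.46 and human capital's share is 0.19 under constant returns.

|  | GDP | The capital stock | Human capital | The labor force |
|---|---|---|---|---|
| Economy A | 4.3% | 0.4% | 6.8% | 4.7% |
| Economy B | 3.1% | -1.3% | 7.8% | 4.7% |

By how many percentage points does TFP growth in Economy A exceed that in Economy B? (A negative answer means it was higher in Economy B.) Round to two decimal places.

0.61 percentage points

Labor's share = 1 − 0.46 − 0.19 = 0.35.
Economy A: TFP = 4.3 − 0.184 − 1.292 − 1.645 = 1.179%.
Economy B: TFP = 3.1 + 0.598 − 1.482 − 1.645 = 0.571%.
Difference = 1.179 − (0.571) = 0.608 pp.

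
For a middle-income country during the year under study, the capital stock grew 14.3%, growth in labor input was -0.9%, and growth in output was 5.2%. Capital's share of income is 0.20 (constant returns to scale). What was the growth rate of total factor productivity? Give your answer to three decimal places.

Labor's share = 1 − 0.2 = 0.8.
The capital stock: 0.2 × 14.3 = 2.86 pp.
Labor input: 0.8 × (-0.9) = -0.72 pp.
TFP growth = 5.2 − 2.14 = 3.06%.

Total factor productivity growth was 3.060%.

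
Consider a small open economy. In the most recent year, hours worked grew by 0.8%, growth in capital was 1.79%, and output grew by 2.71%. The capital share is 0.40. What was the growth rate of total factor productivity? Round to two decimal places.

1.51%

Labor's share = 1 − 0.4 = 0.6.
Capital: 0.4 × 1.79 = 0.716 pp.
Hours worked: 0.6 × 0.8 = 0.48 pp.
TFP growth = 2.71 − 1.196 = 1.514%.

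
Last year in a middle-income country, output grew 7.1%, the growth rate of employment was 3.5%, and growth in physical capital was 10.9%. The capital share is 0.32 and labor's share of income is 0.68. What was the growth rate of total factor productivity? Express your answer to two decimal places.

Labor's share = 1 − 0.32 = 0.68.
Physical capital: 0.32 × 10.9 = 3.488 pp.
Employment: 0.68 × 3.5 = 2.38 pp.
TFP growth = 7.1 − 5.868 = 1.232%.

1.23%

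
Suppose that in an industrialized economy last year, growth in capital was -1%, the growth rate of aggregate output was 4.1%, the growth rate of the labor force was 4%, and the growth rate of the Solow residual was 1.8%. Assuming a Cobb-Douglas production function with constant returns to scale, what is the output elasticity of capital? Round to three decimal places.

0.340

gY = gA + α·gK + (1−α)·gL, so gY − gA − gL = α(gK − gL).
4.1 − 1.8 − 4 = α × (-1 − 4).
-1.7 = -5 α, so α = 0.34.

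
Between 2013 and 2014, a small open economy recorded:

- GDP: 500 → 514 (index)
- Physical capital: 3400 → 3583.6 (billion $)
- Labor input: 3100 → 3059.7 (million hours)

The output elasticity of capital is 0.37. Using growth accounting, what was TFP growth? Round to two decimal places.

1.62%

GDP growth = (514 − 500) / 500 = 2.8%.
Physical capital growth = (3583.6 − 3400) / 3400 = 5.4%.
Labor input growth = (3059.7 − 3100) / 3100 = -1.3%.
Labor's share = 1 − 0.37 = 0.63.
Physical capital: 0.37 × 5.4 = 1.998 pp.
Labor input: 0.63 × (-1.3) = -0.819 pp.
TFP growth = 2.8 − 1.179 = 1.621%.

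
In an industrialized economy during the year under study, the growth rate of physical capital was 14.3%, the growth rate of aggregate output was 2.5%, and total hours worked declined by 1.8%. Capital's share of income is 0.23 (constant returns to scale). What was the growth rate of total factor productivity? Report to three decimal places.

Labor's share = 1 − 0.23 = 0.77.
Physical capital: 0.23 × 14.3 = 3.289 pp.
Total hours worked: 0.77 × (-1.8) = -1.386 pp.
TFP growth = 2.5 − 1.903 = 0.597%.

0.597%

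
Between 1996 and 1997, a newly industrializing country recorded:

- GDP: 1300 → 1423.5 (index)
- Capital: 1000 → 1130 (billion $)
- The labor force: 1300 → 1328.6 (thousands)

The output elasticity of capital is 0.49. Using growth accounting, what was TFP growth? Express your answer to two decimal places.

GDP growth = (1423.5 − 1300) / 1300 = 9.5%.
Capital growth = (1130 − 1000) / 1000 = 13%.
The labor force growth = (1328.6 − 1300) / 1300 = 2.2%.
Labor's share = 1 − 0.49 = 0.51.
Capital: 0.49 × 13 = 6.37 pp.
The labor force: 0.51 × 2.2 = 1.122 pp.
TFP growth = 9.5 − 7.492 = 2.008%.

TFP grew 2.01%.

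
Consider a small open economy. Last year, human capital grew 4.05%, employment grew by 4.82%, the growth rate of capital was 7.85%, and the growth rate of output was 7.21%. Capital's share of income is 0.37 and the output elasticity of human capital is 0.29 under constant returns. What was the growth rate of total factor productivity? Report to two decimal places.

Labor's share = 1 − 0.37 − 0.29 = 0.34.
Capital: 0.37 × 7.85 = 2.9045 pp.
Human capital: 0.29 × 4.05 = 1.1745 pp.
Employment: 0.34 × 4.82 = 1.6388 pp.
TFP growth = 7.21 − 5.7178 = 1.4922%.

Total factor productivity growth was 1.49%.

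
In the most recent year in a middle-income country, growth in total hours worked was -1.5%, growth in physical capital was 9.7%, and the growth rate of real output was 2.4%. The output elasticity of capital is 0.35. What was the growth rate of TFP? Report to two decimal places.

-0.02%

Labor's share = 1 − 0.35 = 0.65.
Physical capital: 0.35 × 9.7 = 3.395 pp.
Total hours worked: 0.65 × (-1.5) = -0.975 pp.
TFP growth = 2.4 − 2.42 = -0.02%.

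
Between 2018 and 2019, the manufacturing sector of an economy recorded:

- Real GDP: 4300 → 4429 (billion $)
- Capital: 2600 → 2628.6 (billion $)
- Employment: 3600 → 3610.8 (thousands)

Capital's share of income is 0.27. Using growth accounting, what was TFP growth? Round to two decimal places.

TFP grew 2.48%.

Real GDP growth = (4429 − 4300) / 4300 = 3%.
Capital growth = (2628.6 − 2600) / 2600 = 1.1%.
Employment growth = (3610.8 − 3600) / 3600 = 0.3%.
Labor's share = 1 − 0.27 = 0.73.
Capital: 0.27 × 1.1 = 0.297 pp.
Employment: 0.73 × 0.3 = 0.219 pp.
TFP growth = 3 − 0.516 = 2.484%.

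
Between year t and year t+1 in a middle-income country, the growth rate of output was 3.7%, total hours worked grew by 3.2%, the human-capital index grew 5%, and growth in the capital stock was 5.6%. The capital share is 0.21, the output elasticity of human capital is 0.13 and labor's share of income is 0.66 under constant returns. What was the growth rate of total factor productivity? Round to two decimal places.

Labor's share = 1 − 0.21 − 0.13 = 0.66.
The capital stock: 0.21 × 5.6 = 1.176 pp.
The human-capital index: 0.13 × 5 = 0.65 pp.
Total hours worked: 0.66 × 3.2 = 2.112 pp.
TFP growth = 3.7 − 3.938 = -0.238%.

-0.24%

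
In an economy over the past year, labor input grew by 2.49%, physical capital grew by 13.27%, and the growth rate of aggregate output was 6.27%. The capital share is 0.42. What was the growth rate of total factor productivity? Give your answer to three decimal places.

Labor's share = 1 − 0.42 = 0.58.
Physical capital: 0.42 × 13.27 = 5.5734 pp.
Labor input: 0.58 × 2.49 = 1.4442 pp.
TFP growth = 6.27 − 7.0176 = -0.7476%.

-0.748%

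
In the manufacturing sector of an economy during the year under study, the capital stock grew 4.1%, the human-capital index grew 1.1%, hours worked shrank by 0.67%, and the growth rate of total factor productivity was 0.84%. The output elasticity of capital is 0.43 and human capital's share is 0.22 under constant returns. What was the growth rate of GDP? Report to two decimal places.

Labor's share = 1 − 0.43 − 0.22 = 0.35.
The capital stock: 0.43 × 4.1 = 1.763 pp.
The human-capital index: 0.22 × 1.1 = 0.242 pp.
Hours worked: 0.35 × (-0.67) = -0.2345 pp.
Output growth = 0.84 + 1.7705 = 2.6105%.

2.61%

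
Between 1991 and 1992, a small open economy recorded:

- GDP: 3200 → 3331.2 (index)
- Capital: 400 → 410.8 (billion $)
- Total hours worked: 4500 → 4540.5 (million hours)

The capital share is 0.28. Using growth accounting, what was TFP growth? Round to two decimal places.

GDP growth = (3331.2 − 3200) / 3200 = 4.1%.
Capital growth = (410.8 − 400) / 400 = 2.7%.
Total hours worked growth = (4540.5 − 4500) / 4500 = 0.9%.
Labor's share = 1 − 0.28 = 0.72.
Capital: 0.28 × 2.7 = 0.756 pp.
Total hours worked: 0.72 × 0.9 = 0.648 pp.
TFP growth = 4.1 − 1.404 = 2.696%.

TFP growth was 2.70%.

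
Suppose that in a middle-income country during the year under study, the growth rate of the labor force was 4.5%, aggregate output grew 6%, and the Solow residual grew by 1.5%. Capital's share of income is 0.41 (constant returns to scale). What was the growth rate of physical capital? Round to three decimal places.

Labor's share = 1 − 0.41 = 0.59.
gY = gA + 0.59×4.5 + 0.41×g.
0.41×g = 6 − 1.5 − 2.655 = 1.845.
g = 1.845 / 0.41 = 4.5%.

4.500%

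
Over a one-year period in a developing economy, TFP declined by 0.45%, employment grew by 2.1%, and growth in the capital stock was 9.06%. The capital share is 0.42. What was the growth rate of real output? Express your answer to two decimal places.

Labor's share = 1 − 0.42 = 0.58.
The capital stock: 0.42 × 9.06 = 3.8052 pp.
Employment: 0.58 × 2.1 = 1.218 pp.
Output growth = -0.45 + 5.0232 = 4.5732%.

4.57%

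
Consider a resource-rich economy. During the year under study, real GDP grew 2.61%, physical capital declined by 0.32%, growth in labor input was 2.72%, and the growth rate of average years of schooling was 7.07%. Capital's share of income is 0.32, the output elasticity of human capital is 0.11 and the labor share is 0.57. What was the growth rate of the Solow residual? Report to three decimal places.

0.384%

Labor's share = 1 − 0.32 − 0.11 = 0.57.
Physical capital: 0.32 × (-0.32) = -0.1024 pp.
Average years of schooling: 0.11 × 7.07 = 0.7777 pp.
Labor input: 0.57 × 2.72 = 1.5504 pp.
TFP growth = 2.61 − 2.2257 = 0.3843%.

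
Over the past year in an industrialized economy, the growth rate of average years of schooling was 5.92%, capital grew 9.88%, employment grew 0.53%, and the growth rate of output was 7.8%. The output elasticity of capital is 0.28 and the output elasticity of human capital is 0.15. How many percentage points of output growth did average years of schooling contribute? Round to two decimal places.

Contribution = share × growth = 0.15 × 5.92 = 0.888 pp.

0.89 percentage points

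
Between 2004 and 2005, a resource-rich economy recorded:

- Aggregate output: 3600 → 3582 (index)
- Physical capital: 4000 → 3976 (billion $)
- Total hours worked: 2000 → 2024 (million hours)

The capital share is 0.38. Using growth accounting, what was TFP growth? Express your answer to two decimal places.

Aggregate output growth = (3582 − 3600) / 3600 = -0.5%.
Physical capital growth = (3976 − 4000) / 4000 = -0.6%.
Total hours worked growth = (2024 − 2000) / 2000 = 1.2%.
Labor's share = 1 − 0.38 = 0.62.
Physical capital: 0.38 × (-0.6) = -0.228 pp.
Total hours worked: 0.62 × 1.2 = 0.744 pp.
TFP growth = -0.5 − 0.516 = -1.016%.

-1.02%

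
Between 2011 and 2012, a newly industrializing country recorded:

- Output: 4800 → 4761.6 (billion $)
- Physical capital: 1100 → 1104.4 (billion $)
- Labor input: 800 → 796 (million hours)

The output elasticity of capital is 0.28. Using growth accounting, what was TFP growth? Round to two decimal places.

-0.55%

Output growth = (4761.6 − 4800) / 4800 = -0.8%.
Physical capital growth = (1104.4 − 1100) / 1100 = 0.4%.
Labor input growth = (796 − 800) / 800 = -0.5%.
Labor's share = 1 − 0.28 = 0.72.
Physical capital: 0.28 × 0.4 = 0.112 pp.
Labor input: 0.72 × (-0.5) = -0.36 pp.
TFP growth = -0.8 + 0.248 = -0.552%.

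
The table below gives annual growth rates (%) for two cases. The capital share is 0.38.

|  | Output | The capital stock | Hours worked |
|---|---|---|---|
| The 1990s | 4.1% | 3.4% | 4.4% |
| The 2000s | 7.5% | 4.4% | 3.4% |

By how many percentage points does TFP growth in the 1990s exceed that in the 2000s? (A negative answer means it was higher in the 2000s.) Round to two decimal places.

-3.64 percentage points

Labor's share = 1 − 0.38 = 0.62.
The 1990s: TFP = 4.1 − 1.292 − 2.728 = 0.08%.
The 2000s: TFP = 7.5 − 1.672 − 2.108 = 3.72%.
Difference = 0.08 − (3.72) = -3.64 pp.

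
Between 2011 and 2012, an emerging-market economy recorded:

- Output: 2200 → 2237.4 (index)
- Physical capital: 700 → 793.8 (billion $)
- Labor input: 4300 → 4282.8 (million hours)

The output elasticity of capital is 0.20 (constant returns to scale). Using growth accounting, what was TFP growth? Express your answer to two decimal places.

-0.66%

Output growth = (2237.4 − 2200) / 2200 = 1.7%.
Physical capital growth = (793.8 − 700) / 700 = 13.4%.
Labor input growth = (4282.8 − 4300) / 4300 = -0.4%.
Labor's share = 1 − 0.2 = 0.8.
Physical capital: 0.2 × 13.4 = 2.68 pp.
Labor input: 0.8 × (-0.4) = -0.32 pp.
TFP growth = 1.7 − 2.36 = -0.66%.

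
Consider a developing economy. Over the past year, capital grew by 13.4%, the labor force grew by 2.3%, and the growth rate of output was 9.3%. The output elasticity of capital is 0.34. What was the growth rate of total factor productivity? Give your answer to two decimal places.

Labor's share = 1 − 0.34 = 0.66.
Capital: 0.34 × 13.4 = 4.556 pp.
The labor force: 0.66 × 2.3 = 1.518 pp.
TFP growth = 9.3 − 6.074 = 3.226%.

Total factor productivity growth was 3.23%.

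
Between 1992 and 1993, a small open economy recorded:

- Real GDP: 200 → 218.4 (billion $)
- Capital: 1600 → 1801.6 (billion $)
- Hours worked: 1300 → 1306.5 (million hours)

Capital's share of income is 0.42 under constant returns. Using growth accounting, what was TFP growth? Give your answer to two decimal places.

Real GDP growth = (218.4 − 200) / 200 = 9.2%.
Capital growth = (1801.6 − 1600) / 1600 = 12.6%.
Hours worked growth = (1306.5 − 1300) / 1300 = 0.5%.
Labor's share = 1 − 0.42 = 0.58.
Capital: 0.42 × 12.6 = 5.292 pp.
Hours worked: 0.58 × 0.5 = 0.29 pp.
TFP growth = 9.2 − 5.582 = 3.618%.

3.62%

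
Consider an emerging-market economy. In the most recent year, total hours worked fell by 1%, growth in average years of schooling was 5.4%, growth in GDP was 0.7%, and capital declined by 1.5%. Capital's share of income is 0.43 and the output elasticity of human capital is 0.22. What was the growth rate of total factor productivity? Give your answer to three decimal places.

Total factor productivity growth was 0.507%.

Labor's share = 1 − 0.43 − 0.22 = 0.35.
Capital: 0.43 × (-1.5) = -0.645 pp.
Average years of schooling: 0.22 × 5.4 = 1.188 pp.
Total hours worked: 0.35 × (-1) = -0.35 pp.
TFP growth = 0.7 − 0.193 = 0.507%.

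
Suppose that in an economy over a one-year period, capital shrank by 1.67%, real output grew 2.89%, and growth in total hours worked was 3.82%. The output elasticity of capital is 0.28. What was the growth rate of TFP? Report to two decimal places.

Labor's share = 1 − 0.28 = 0.72.
Capital: 0.28 × (-1.67) = -0.4676 pp.
Total hours worked: 0.72 × 3.82 = 2.7504 pp.
TFP growth = 2.89 − 2.2828 = 0.6072%.

0.61%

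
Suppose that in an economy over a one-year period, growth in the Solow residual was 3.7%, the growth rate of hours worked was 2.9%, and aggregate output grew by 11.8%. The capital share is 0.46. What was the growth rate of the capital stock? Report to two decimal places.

Labor's share = 1 − 0.46 = 0.54.
gY = gA + 0.54×2.9 + 0.46×g.
0.46×g = 11.8 − 3.7 − 1.566 = 6.534.
g = 6.534 / 0.46 = 14.2043%.

14.20%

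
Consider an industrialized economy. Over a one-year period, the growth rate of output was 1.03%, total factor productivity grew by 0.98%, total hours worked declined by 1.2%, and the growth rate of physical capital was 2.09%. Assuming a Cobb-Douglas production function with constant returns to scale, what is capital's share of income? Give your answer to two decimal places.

gY = gA + α·gK + (1−α)·gL, so gY − gA − gL = α(gK − gL).
1.03 − 0.98 + 1.2 = α × (2.09 − (-1.2)).
1.25 = 3.29 α, so α = 0.3799.

0.38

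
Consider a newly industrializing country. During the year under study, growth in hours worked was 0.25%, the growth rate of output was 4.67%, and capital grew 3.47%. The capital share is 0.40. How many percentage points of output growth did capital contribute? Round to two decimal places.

Contribution = share × growth = 0.4 × 3.47 = 1.388 pp.

1.39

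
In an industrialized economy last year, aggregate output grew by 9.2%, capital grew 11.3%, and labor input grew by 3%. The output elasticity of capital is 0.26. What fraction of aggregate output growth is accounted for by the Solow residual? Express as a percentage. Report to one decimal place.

Labor's share = 1 − 0.26 = 0.74.
Capital: 0.26 × 11.3 = 2.938 pp.
Labor input: 0.74 × 3 = 2.22 pp.
TFP growth = 9.2 − 5.158 = 4.042%.
TFP share of growth = 4.042 / 9.2 × 100 = 43.935%.

The Solow residual accounted for 43.9% of growth.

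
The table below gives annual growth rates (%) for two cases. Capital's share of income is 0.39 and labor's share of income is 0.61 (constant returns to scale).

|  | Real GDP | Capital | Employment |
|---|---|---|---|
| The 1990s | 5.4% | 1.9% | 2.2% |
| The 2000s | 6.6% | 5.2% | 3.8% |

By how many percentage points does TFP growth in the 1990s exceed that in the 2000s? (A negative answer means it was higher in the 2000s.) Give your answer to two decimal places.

1.06 percentage points

Labor's share = 1 − 0.39 = 0.61.
The 1990s: TFP = 5.4 − 0.741 − 1.342 = 3.317%.
The 2000s: TFP = 6.6 − 2.028 − 2.318 = 2.254%.
Difference = 3.317 − (2.254) = 1.063 pp.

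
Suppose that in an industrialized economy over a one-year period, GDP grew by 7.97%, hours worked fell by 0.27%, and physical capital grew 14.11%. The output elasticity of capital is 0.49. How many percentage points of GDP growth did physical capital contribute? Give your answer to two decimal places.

6.91 percentage points

Contribution = share × growth = 0.49 × 14.11 = 6.9139 pp.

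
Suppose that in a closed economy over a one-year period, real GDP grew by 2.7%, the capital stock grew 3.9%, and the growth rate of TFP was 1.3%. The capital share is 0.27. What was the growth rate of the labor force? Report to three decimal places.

Labor's share = 1 − 0.27 = 0.73.
gY = gA + 0.27×3.9 + 0.73×g.
0.73×g = 2.7 − 1.3 − 1.053 = 0.347.
g = 0.347 / 0.73 = 0.47534%.

0.475%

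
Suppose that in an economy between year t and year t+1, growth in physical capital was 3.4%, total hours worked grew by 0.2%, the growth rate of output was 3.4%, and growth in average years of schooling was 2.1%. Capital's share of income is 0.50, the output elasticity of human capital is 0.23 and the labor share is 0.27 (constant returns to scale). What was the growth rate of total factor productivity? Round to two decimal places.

Labor's share = 1 − 0.5 − 0.23 = 0.27.
Physical capital: 0.5 × 3.4 = 1.7 pp.
Average years of schooling: 0.23 × 2.1 = 0.483 pp.
Total hours worked: 0.27 × 0.2 = 0.054 pp.
TFP growth = 3.4 − 2.237 = 1.163%.

Total factor productivity growth was 1.16%.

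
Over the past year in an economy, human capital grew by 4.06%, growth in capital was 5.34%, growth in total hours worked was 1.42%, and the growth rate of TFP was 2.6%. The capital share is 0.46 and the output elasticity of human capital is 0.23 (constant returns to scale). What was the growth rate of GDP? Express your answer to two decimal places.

GDP grew 6.43%.

Labor's share = 1 − 0.46 − 0.23 = 0.31.
Capital: 0.46 × 5.34 = 2.4564 pp.
Human capital: 0.23 × 4.06 = 0.9338 pp.
Total hours worked: 0.31 × 1.42 = 0.4402 pp.
Output growth = 2.6 + 3.8304 = 6.4304%.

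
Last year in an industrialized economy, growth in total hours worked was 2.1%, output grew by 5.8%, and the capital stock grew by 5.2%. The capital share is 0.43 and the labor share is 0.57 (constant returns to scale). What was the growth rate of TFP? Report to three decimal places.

2.367%

Labor's share = 1 − 0.43 = 0.57.
The capital stock: 0.43 × 5.2 = 2.236 pp.
Total hours worked: 0.57 × 2.1 = 1.197 pp.
TFP growth = 5.8 − 3.433 = 2.367%.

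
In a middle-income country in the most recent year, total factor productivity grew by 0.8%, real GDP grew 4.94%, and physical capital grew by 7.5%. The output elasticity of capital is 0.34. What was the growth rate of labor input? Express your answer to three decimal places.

Labor input growth was 2.409%.

Labor's share = 1 − 0.34 = 0.66.
gY = gA + 0.34×7.5 + 0.66×g.
0.66×g = 4.94 − 0.8 − 2.55 = 1.59.
g = 1.59 / 0.66 = 2.40909%.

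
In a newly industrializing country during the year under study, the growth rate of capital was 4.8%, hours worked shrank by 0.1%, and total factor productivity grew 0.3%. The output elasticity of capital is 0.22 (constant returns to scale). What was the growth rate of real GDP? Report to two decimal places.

1.28%

Labor's share = 1 − 0.22 = 0.78.
Capital: 0.22 × 4.8 = 1.056 pp.
Hours worked: 0.78 × (-0.1) = -0.078 pp.
Output growth = 0.3 + 0.978 = 1.278%.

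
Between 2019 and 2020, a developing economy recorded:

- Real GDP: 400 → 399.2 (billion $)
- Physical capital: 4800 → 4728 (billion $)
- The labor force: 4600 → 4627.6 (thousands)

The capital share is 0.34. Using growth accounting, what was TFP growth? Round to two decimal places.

-0.09%

Real GDP growth = (399.2 − 400) / 400 = -0.2%.
Physical capital growth = (4728 − 4800) / 4800 = -1.5%.
The labor force growth = (4627.6 − 4600) / 4600 = 0.6%.
Labor's share = 1 − 0.34 = 0.66.
Physical capital: 0.34 × (-1.5) = -0.51 pp.
The labor force: 0.66 × 0.6 = 0.396 pp.
TFP growth = -0.2 + 0.114 = -0.086%.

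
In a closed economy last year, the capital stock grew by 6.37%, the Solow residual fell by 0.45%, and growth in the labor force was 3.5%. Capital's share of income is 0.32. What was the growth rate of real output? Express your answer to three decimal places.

Labor's share = 1 − 0.32 = 0.68.
The capital stock: 0.32 × 6.37 = 2.0384 pp.
The labor force: 0.68 × 3.5 = 2.38 pp.
Output growth = -0.45 + 4.4184 = 3.9684%.

3.968%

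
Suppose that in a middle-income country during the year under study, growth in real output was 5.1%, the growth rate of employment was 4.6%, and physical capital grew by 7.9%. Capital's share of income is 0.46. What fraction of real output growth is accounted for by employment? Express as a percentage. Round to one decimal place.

Labor's share = 1 − 0.46 = 0.54.
Employment contributed 0.54 × 4.6 = 2.484 pp.
Share of growth = 2.484 / 5.1 × 100 = 48.706%.

Employment accounted for 48.7% of growth.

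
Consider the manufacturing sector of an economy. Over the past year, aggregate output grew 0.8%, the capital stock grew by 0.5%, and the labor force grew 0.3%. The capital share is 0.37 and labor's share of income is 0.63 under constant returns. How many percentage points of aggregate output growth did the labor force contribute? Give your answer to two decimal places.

Labor's share = 1 − 0.37 = 0.63.
Contribution = share × growth = 0.63 × 0.3 = 0.189 pp.

0.19 percentage points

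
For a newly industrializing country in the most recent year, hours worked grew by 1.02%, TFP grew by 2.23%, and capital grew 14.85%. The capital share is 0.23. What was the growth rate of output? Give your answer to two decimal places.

Labor's share = 1 − 0.23 = 0.77.
Capital: 0.23 × 14.85 = 3.4155 pp.
Hours worked: 0.77 × 1.02 = 0.7854 pp.
Output growth = 2.23 + 4.2009 = 6.4309%.

6.43%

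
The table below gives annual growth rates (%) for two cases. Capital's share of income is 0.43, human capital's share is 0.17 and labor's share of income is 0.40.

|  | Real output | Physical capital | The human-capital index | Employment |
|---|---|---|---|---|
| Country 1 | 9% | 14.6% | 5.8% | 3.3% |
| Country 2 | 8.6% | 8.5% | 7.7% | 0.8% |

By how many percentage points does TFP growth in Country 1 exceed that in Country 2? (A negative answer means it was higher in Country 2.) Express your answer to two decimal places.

Labor's share = 1 − 0.43 − 0.17 = 0.4.
Country 1: TFP = 9 − 6.278 − 0.986 − 1.32 = 0.416%.
Country 2: TFP = 8.6 − 3.655 − 1.309 − 0.32 = 3.316%.
Difference = 0.416 − (3.316) = -2.9 pp.

-2.90 percentage points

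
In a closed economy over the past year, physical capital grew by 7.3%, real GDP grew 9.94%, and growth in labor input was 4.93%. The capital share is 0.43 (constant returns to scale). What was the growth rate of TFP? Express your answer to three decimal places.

Labor's share = 1 − 0.43 = 0.57.
Physical capital: 0.43 × 7.3 = 3.139 pp.
Labor input: 0.57 × 4.93 = 2.8101 pp.
TFP growth = 9.94 − 5.9491 = 3.9909%.

3.991%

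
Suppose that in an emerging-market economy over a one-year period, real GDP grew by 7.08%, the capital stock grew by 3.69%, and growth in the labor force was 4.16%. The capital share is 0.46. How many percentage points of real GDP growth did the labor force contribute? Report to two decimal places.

2.25 pp

Labor's share = 1 − 0.46 = 0.54.
Contribution = share × growth = 0.54 × 4.16 = 2.2464 pp.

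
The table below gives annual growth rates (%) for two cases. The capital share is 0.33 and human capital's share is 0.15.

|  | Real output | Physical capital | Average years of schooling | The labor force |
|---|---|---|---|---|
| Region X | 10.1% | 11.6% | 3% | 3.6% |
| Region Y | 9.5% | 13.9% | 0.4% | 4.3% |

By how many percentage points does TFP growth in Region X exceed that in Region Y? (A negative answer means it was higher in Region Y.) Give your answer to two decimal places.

1.33 percentage points

Labor's share = 1 − 0.33 − 0.15 = 0.52.
Region X: TFP = 10.1 − 3.828 − 0.45 − 1.872 = 3.95%.
Region Y: TFP = 9.5 − 4.587 − 0.06 − 2.236 = 2.617%.
Difference = 3.95 − (2.617) = 1.333 pp.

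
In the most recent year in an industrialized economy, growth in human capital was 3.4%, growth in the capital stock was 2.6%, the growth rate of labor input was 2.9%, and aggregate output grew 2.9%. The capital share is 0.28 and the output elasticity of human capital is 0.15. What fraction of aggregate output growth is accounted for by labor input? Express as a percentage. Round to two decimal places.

57.00%

Labor's share = 1 − 0.28 − 0.15 = 0.57.
Labor input contributed 0.57 × 2.9 = 1.653 pp.
Share of growth = 1.653 / 2.9 × 100 = 57%.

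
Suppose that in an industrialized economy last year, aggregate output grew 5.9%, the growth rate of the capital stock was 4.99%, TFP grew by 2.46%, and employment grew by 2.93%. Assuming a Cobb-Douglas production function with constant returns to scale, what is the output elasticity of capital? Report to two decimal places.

gY = gA + α·gK + (1−α)·gL, so gY − gA − gL = α(gK − gL).
5.9 − 2.46 − 2.93 = α × (4.99 − 2.93).
0.51 = 2.06 α, so α = 0.2476.

0.25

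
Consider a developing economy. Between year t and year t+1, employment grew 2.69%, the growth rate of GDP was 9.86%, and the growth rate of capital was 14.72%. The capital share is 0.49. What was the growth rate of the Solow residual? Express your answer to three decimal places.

1.275%

Labor's share = 1 − 0.49 = 0.51.
Capital: 0.49 × 14.72 = 7.2128 pp.
Employment: 0.51 × 2.69 = 1.3719 pp.
TFP growth = 9.86 − 8.5847 = 1.2753%.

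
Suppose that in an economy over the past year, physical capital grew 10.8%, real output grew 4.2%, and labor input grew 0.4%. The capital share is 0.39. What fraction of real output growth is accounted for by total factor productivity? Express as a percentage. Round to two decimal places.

Labor's share = 1 − 0.39 = 0.61.
Physical capital: 0.39 × 10.8 = 4.212 pp.
Labor input: 0.61 × 0.4 = 0.244 pp.
TFP growth = 4.2 − 4.456 = -0.256%.
TFP share of growth = -0.256 / 4.2 × 100 = -6.0952%.

Total factor productivity accounted for -6.10% of growth.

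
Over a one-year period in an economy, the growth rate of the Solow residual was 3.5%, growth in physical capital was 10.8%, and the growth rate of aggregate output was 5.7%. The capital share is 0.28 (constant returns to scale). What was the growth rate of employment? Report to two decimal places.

-1.14%

Labor's share = 1 − 0.28 = 0.72.
gY = gA + 0.28×10.8 + 0.72×g.
0.72×g = 5.7 − 3.5 − 3.024 = -0.824.
g = -0.824 / 0.72 = -1.1444%.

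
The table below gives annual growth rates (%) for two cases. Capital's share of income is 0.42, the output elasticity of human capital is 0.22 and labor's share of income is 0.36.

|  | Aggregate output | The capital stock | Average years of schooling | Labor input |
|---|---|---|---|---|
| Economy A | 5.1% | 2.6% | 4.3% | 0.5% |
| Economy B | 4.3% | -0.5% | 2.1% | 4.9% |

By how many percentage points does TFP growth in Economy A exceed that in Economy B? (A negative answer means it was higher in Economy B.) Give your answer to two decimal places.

Labor's share = 1 − 0.42 − 0.22 = 0.36.
Economy A: TFP = 5.1 − 1.092 − 0.946 − 0.18 = 2.882%.
Economy B: TFP = 4.3 + 0.21 − 0.462 − 1.764 = 2.284%.
Difference = 2.882 − (2.284) = 0.598 pp.

0.60 percentage points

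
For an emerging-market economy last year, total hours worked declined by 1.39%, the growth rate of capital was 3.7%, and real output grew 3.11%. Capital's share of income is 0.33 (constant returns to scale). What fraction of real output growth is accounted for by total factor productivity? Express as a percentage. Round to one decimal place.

Labor's share = 1 − 0.33 = 0.67.
Capital: 0.33 × 3.7 = 1.221 pp.
Total hours worked: 0.67 × (-1.39) = -0.9313 pp.
TFP growth = 3.11 − 0.2897 = 2.8203%.
TFP share of growth = 2.8203 / 3.11 × 100 = 90.685%.

Total factor productivity accounted for 90.7% of growth.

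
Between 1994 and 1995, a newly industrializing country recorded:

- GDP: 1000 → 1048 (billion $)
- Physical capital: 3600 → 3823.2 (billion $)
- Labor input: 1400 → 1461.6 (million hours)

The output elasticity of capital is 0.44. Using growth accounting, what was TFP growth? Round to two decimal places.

GDP growth = (1048 − 1000) / 1000 = 4.8%.
Physical capital growth = (3823.2 − 3600) / 3600 = 6.2%.
Labor input growth = (1461.6 − 1400) / 1400 = 4.4%.
Labor's share = 1 − 0.44 = 0.56.
Physical capital: 0.44 × 6.2 = 2.728 pp.
Labor input: 0.56 × 4.4 = 2.464 pp.
TFP growth = 4.8 − 5.192 = -0.392%.

-0.39%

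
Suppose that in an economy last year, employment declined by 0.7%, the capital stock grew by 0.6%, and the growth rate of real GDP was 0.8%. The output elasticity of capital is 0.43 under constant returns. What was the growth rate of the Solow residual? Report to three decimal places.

0.941%

Labor's share = 1 − 0.43 = 0.57.
The capital stock: 0.43 × 0.6 = 0.258 pp.
Employment: 0.57 × (-0.7) = -0.399 pp.
TFP growth = 0.8 + 0.141 = 0.941%.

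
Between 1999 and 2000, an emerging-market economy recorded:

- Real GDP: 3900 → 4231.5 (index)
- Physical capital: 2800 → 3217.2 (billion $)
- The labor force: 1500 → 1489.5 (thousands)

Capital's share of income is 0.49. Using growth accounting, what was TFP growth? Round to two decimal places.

1.56%

Real GDP growth = (4231.5 − 3900) / 3900 = 8.5%.
Physical capital growth = (3217.2 − 2800) / 2800 = 14.9%.
The labor force growth = (1489.5 − 1500) / 1500 = -0.7%.
Labor's share = 1 − 0.49 = 0.51.
Physical capital: 0.49 × 14.9 = 7.301 pp.
The labor force: 0.51 × (-0.7) = -0.357 pp.
TFP growth = 8.5 − 6.944 = 1.556%.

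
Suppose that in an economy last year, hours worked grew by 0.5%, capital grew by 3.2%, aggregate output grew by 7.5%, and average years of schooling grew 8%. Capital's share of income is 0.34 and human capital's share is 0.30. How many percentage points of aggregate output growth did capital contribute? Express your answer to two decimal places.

Contribution = share × growth = 0.34 × 3.2 = 1.088 pp.

1.09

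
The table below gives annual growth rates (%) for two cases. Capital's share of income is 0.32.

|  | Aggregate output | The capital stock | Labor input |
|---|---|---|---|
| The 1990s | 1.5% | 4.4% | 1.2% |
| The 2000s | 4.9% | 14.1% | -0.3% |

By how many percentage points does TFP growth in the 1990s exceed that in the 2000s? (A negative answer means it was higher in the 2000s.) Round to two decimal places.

-1.32 percentage points

Labor's share = 1 − 0.32 = 0.68.
The 1990s: TFP = 1.5 − 1.408 − 0.816 = -0.724%.
The 2000s: TFP = 4.9 − 4.512 + 0.204 = 0.592%.
Difference = -0.724 − (0.592) = -1.316 pp.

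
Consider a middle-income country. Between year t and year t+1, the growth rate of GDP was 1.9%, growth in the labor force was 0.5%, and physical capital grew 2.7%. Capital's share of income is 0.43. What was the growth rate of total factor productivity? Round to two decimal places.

Labor's share = 1 − 0.43 = 0.57.
Physical capital: 0.43 × 2.7 = 1.161 pp.
The labor force: 0.57 × 0.5 = 0.285 pp.
TFP growth = 1.9 − 1.446 = 0.454%.

0.45%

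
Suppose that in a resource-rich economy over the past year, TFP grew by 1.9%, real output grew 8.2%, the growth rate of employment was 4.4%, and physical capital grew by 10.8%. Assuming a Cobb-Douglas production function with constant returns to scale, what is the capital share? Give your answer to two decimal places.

α = 0.30

gY = gA + α·gK + (1−α)·gL, so gY − gA − gL = α(gK − gL).
8.2 − 1.9 − 4.4 = α × (10.8 − 4.4).
1.9 = 6.4 α, so α = 0.2969.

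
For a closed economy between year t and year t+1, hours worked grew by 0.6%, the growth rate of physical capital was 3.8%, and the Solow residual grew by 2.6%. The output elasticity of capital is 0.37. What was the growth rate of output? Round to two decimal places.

Labor's share = 1 − 0.37 = 0.63.
Physical capital: 0.37 × 3.8 = 1.406 pp.
Hours worked: 0.63 × 0.6 = 0.378 pp.
Output growth = 2.6 + 1.784 = 4.384%.

4.38%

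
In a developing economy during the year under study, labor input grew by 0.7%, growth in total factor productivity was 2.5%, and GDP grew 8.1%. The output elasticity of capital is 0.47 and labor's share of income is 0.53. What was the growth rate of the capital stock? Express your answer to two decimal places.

Labor's share = 1 − 0.47 = 0.53.
gY = gA + 0.53×0.7 + 0.47×g.
0.47×g = 8.1 − 2.5 − 0.371 = 5.229.
g = 5.229 / 0.47 = 11.1255%.

11.13%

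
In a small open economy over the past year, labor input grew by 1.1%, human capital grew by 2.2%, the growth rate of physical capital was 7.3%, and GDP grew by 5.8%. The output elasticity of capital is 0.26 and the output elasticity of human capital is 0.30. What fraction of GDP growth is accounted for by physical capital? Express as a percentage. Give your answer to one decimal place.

Physical capital contributed 0.26 × 7.3 = 1.898 pp.
Share of growth = 1.898 / 5.8 × 100 = 32.724%.

Physical capital accounted for 32.7% of growth.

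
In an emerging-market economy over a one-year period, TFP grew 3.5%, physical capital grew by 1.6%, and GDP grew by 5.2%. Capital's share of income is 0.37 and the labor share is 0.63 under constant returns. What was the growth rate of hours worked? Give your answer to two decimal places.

Hours worked growth was 1.76%.

Labor's share = 1 − 0.37 = 0.63.
gY = gA + 0.37×1.6 + 0.63×g.
0.63×g = 5.2 − 3.5 − 0.592 = 1.108.
g = 1.108 / 0.63 = 1.7587%.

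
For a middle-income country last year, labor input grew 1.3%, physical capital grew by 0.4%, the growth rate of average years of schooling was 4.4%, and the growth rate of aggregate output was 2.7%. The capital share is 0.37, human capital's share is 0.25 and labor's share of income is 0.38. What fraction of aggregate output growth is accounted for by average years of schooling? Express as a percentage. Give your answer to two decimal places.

Average years of schooling contributed 0.25 × 4.4 = 1.1 pp.
Share of growth = 1.1 / 2.7 × 100 = 40.7407%.

Average years of schooling accounted for 40.74% of growth.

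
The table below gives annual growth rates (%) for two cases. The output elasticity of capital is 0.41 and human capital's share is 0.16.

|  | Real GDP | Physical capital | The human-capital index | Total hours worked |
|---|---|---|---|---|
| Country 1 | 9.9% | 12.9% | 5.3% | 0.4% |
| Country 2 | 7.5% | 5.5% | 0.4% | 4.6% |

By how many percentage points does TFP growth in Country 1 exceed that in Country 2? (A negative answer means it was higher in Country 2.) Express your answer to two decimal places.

0.39 percentage points

Labor's share = 1 − 0.41 − 0.16 = 0.43.
Country 1: TFP = 9.9 − 5.289 − 0.848 − 0.172 = 3.591%.
Country 2: TFP = 7.5 − 2.255 − 0.064 − 1.978 = 3.203%.
Difference = 3.591 − (3.203) = 0.388 pp.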